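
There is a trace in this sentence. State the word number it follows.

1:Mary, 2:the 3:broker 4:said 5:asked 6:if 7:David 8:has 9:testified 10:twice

4

The displaced element is "Mary" (word 1).
It is linked across 1 clause boundary (Ø).
It functions as the subject of "asked", so the gap sits immediately after word 4 ("said").
Base order: The broker said that Mary asked if David has testified twice.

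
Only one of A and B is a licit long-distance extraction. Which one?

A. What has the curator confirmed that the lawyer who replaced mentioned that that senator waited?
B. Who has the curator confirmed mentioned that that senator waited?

B

In A, the wh-phrase is extracted from inside a complex-NP island (relative clause) (introduced by "who"), which blocks movement.
In B, the extraction path crosses only that-complement boundaries, which are transparent.
So B is grammatical.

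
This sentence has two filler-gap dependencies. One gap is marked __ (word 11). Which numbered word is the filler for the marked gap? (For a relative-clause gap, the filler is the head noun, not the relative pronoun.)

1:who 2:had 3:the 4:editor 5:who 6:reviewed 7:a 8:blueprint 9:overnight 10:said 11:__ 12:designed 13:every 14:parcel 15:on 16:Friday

The marked gap is the subject of "designed".
Its filler is the fronted wh-phrase "who", at word 1.
(The other dependency links word 4 to a gap after word 5.)

1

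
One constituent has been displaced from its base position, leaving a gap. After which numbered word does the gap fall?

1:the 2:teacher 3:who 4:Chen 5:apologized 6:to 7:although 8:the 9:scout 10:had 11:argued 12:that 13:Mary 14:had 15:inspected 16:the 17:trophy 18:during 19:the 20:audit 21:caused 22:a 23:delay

The displaced element is "the teacher" (word 2).
It functions as the object of the preposition "to" of "apologized", so the gap sits immediately after word 6 ("to").
Base order: Chen apologized to the teacher although the scout had argued that Mary had inspected the trophy during the audit.

6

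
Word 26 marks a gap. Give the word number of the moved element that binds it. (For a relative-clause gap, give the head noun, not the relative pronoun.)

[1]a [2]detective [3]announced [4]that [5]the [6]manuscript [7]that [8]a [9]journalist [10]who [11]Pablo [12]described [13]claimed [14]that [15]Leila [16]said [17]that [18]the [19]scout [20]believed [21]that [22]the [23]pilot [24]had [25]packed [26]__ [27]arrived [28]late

6

The gap at 26 is the object of "packed", inside a relative clause.
The relative pronoun is "that" (word 7); it is bound by the head noun immediately before it.
Its filler is the head noun "manuscript", at word 6.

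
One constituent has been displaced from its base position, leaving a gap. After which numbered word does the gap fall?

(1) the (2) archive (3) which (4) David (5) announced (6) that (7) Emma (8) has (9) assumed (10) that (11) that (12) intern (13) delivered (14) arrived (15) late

The displaced element is "the archive" (word 2).
It is linked across 2 clause boundaries (that → that).
It functions as the direct object of "delivered", so the gap sits immediately after word 13 ("delivered").
Base order: David announced that Emma has assumed that that intern delivered the archive.

13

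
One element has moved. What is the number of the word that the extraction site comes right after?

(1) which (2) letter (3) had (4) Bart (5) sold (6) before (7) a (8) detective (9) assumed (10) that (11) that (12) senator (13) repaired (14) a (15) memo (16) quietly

5

The displaced element is "which letter" (word 2).
It functions as the direct object of "sold", so the gap sits immediately after word 5 ("sold").
Base order: Bart had sold which letter before a detective assumed that that senator repaired a memo quietly.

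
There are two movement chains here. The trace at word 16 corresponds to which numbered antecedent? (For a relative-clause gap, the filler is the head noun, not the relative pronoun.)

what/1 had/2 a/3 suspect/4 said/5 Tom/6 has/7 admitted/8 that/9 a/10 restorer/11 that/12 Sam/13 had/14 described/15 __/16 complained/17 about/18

The marked gap is inside the relative clause, the direct object of "described".
Its filler is the head noun "restorer" (via "that"), at word 11.
(The other dependency links word 1 to a gap after word 18.)

11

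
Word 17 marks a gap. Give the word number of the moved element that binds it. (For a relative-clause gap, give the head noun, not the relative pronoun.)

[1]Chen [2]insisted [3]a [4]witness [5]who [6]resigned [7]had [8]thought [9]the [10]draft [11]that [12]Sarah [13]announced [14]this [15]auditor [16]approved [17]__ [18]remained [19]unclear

The gap at 17 is the object of "approved", inside a relative clause.
The relative pronoun is "that" (word 11); it is bound by the head noun immediately before it.
Its filler is the head noun "draft", at word 10.

10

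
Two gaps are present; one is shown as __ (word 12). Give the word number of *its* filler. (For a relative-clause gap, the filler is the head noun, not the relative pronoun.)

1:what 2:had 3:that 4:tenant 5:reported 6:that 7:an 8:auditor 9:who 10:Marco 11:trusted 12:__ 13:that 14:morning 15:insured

The marked gap is inside the relative clause, the direct object of "trusted".
Its filler is the head noun "auditor" (via "who"), at word 8.
(The other dependency links word 1 to a gap after word 15.)

8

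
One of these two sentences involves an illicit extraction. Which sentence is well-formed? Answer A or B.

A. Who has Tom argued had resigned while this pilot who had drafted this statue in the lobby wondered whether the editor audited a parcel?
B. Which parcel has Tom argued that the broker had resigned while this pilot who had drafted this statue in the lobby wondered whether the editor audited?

In B, the wh-phrase is extracted from inside an adjunct island (introduced by "while"), which blocks movement.
In A, the extraction path crosses only that-complement boundaries, which are transparent.
So A is grammatical.

A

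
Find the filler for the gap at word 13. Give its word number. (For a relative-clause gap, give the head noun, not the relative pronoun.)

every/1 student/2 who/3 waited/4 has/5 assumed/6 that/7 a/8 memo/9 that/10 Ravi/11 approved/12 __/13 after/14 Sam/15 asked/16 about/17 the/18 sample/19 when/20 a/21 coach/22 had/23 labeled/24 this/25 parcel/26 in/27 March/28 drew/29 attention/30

The gap at 13 is the object of "approved", inside a relative clause.
The relative pronoun is "that" (word 10); it is bound by the head noun immediately before it.
Its filler is the head noun "memo", at word 9.

9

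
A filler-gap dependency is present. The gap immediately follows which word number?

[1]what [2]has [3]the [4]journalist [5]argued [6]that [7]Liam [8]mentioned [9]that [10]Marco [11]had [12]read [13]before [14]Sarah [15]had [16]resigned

The displaced element is "what" (word 1).
It is linked across 2 clause boundaries (that → that).
It functions as the direct object of "read", so the gap sits immediately after word 12 ("read").
Base order: The journalist has argued that Liam mentioned that Marco had read what before Sarah had resigned.

12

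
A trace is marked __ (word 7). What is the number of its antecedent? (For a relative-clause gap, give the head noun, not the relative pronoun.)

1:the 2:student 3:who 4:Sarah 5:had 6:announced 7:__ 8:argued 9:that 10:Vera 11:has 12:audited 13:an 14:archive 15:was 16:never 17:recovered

The gap at 7 is the subject of "argued", inside a relative clause.
The relative pronoun is "who" (word 3); it is bound by the head noun immediately before it.
Its filler is the head noun "student", at word 2.

2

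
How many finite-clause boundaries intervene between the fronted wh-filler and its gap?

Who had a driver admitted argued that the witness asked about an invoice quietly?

1

"who" is extracted from the subject of "argued".
Boundaries crossed, outermost first: [Ø] — 1 in total.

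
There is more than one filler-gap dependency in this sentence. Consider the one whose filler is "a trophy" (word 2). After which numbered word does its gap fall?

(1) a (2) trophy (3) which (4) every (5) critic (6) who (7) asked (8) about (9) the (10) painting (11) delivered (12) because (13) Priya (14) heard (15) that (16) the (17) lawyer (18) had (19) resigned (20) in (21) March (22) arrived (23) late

11

The displaced element is "a trophy" (word 2).
It functions as the direct object of "delivered", so the gap sits immediately after word 11 ("delivered").
Base order: Every critic who asked about the painting delivered a trophy because Priya heard that the lawyer had resigned in March.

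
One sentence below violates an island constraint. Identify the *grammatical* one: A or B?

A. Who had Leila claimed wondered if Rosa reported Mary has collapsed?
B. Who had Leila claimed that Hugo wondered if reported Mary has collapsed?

A

In B, the wh-phrase is extracted from inside a wh-island (introduced by "if"), which blocks movement.
In A, the extraction path crosses only that-complement boundaries, which are transparent.
So A is grammatical.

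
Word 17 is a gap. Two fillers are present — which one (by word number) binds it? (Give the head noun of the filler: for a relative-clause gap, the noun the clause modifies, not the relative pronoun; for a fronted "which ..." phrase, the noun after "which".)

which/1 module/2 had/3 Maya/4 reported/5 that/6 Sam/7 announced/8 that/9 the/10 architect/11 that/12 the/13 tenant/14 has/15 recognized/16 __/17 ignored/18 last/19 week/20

11

The marked gap is inside the relative clause, the direct object of "recognized".
Its filler is the head noun "architect" (via "that"), at word 11.
(The other dependency links word 2 to a gap after word 18.)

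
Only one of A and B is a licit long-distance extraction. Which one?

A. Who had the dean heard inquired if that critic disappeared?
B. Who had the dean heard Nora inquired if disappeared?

A

In B, the wh-phrase is extracted from inside a wh-island (introduced by "if"), which blocks movement.
In A, the extraction path crosses only that-complement boundaries, which are transparent.
So A is grammatical.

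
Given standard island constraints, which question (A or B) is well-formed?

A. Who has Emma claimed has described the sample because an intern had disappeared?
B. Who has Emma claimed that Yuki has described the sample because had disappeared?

A

In B, the wh-phrase is extracted from inside an adjunct island (introduced by "because"), which blocks movement.
In A, the extraction path crosses only that-complement boundaries, which are transparent.
So A is grammatical.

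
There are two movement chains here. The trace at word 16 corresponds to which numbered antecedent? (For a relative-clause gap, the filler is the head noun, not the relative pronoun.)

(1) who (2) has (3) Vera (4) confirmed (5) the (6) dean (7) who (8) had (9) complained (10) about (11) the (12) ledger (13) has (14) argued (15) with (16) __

1

The marked gap is the object of the preposition "with" of "argued".
Its filler is the fronted wh-phrase "who", at word 1.
(The other dependency links word 6 to a gap after word 7.)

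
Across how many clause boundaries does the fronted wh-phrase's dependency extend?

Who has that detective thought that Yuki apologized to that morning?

"who" is extracted from the PP object of "apologized".
Boundaries crossed, outermost first: [that] — 1 in total.

1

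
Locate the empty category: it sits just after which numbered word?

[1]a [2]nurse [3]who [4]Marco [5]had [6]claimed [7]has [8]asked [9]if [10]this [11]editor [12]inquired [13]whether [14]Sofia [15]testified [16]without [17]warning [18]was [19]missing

The displaced element is "a nurse" (word 2).
It is linked across 1 clause boundary (Ø).
It functions as the subject of "asked", so the gap sits immediately after word 6 ("claimed").
Base order: Marco had claimed a nurse has asked if this editor inquired whether Sofia testified without warning.

6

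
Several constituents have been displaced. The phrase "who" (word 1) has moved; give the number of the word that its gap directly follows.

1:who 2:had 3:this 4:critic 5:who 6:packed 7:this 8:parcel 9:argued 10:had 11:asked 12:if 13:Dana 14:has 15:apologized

9

The displaced element is "who" (word 1).
It is linked across 1 clause boundary (Ø).
It functions as the subject of "asked", so the gap sits immediately after word 9 ("argued").
Base order: This critic who packed this parcel had argued that who had asked if Dana has apologized.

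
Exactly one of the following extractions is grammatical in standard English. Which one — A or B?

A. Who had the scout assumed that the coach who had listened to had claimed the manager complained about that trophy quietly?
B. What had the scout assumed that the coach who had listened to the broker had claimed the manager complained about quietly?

B

In A, the wh-phrase is extracted from inside a complex-NP island (relative clause) (introduced by "who"), which blocks movement.
In B, the extraction path crosses only that-complement boundaries, which are transparent.
So B is grammatical.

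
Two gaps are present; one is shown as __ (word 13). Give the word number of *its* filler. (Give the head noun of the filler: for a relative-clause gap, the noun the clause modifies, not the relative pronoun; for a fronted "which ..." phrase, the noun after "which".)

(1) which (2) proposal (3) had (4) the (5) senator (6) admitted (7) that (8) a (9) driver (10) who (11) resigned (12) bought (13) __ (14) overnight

2

The marked gap is the direct object of "bought".
Its filler is the fronted wh-phrase "which proposal", at word 2.
(The other dependency links word 9 to a gap after word 10.)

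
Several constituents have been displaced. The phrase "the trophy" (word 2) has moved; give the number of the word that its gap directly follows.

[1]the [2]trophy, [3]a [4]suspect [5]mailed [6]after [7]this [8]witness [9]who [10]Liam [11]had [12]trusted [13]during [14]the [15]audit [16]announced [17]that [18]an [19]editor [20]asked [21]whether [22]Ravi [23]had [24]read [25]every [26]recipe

The displaced element is "the trophy" (word 2).
It functions as the direct object of "mailed", so the gap sits immediately after word 5 ("mailed").
Base order: A suspect mailed the trophy after this witness who Liam had trusted during the audit announced that an editor asked whether Ravi had read every recipe.

5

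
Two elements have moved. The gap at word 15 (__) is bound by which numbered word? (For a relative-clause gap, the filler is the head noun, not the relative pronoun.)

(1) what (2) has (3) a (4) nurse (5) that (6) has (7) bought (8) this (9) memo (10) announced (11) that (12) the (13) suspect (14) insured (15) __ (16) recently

1

The marked gap is the direct object of "insured".
Its filler is the fronted wh-phrase "what", at word 1.
(The other dependency links word 4 to a gap after word 5.)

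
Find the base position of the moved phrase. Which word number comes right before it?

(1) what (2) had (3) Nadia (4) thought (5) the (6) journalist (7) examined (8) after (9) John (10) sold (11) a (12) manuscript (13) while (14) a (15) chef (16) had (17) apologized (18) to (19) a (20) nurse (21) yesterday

7

The displaced element is "what" (word 1).
It is linked across 1 clause boundary (Ø).
It functions as the direct object of "examined", so the gap sits immediately after word 7 ("examined").
Base order: Nadia had thought the journalist examined what after John sold a manuscript while a chef had apologized to a nurse yesterday.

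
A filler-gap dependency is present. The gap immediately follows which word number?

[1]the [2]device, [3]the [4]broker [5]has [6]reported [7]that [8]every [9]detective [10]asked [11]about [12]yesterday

The displaced element is "the device" (word 2).
It is linked across 1 clause boundary (that).
It functions as the object of the preposition "about" of "asked", so the gap sits immediately after word 11 ("about").
Base order: The broker has reported that every detective asked about the device yesterday.

11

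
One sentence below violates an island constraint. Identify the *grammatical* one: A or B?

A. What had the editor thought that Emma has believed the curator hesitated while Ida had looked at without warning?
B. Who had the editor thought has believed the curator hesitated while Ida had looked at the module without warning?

In A, the wh-phrase is extracted from inside an adjunct island (introduced by "while"), which blocks movement.
In B, the extraction path crosses only that-complement boundaries, which are transparent.
So B is grammatical.

B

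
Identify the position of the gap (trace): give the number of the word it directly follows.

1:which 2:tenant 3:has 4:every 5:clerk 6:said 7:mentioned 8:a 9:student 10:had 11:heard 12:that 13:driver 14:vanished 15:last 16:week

The displaced element is "which tenant" (word 2).
It is linked across 1 clause boundary (Ø).
It functions as the subject of "mentioned", so the gap sits immediately after word 6 ("said").
Base order: Every clerk has said that which tenant mentioned a student had heard that driver vanished last week.

6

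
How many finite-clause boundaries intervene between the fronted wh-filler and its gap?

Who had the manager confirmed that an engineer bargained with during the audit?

"who" is extracted from the PP object of "bargained".
Boundaries crossed, outermost first: [that] — 1 in total.

1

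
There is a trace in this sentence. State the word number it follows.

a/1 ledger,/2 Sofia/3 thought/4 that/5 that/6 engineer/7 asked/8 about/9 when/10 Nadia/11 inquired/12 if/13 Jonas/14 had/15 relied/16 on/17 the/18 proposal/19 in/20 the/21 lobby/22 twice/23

The displaced element is "a ledger" (word 2).
It is linked across 1 clause boundary (that).
It functions as the object of the preposition "about" of "asked", so the gap sits immediately after word 9 ("about").
Base order: Sofia thought that that engineer asked about a ledger when Nadia inquired if Jonas had relied on the proposal in the lobby twice.

9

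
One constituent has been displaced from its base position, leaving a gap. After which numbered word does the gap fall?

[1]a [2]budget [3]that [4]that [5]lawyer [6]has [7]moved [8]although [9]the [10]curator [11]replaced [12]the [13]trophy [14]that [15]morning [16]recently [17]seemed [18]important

The displaced element is "a budget" (word 2).
It functions as the direct object of "moved", so the gap sits immediately after word 7 ("moved").
Base order: That lawyer has moved a budget although the curator replaced the trophy that morning recently.

7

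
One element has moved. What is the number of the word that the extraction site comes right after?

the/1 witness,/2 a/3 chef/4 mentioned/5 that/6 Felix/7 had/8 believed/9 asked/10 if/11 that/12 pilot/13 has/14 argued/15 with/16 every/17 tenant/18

The displaced element is "the witness" (word 2).
It is linked across 2 clause boundaries (that → Ø).
It functions as the subject of "asked", so the gap sits immediately after word 9 ("believed").
Base order: A chef mentioned that Felix had believed that the witness asked if that pilot has argued with every tenant.

9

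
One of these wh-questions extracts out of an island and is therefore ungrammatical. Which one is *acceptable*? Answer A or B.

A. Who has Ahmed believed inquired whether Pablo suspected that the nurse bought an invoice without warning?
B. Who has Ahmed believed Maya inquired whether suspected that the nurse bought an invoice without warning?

In B, the wh-phrase is extracted from inside a wh-island (introduced by "whether"), which blocks movement.
In A, the extraction path crosses only that-complement boundaries, which are transparent.
So A is grammatical.

A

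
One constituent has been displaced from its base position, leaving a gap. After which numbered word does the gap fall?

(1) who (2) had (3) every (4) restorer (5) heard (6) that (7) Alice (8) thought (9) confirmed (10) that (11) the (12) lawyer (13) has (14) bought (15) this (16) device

8

The displaced element is "who" (word 1).
It is linked across 2 clause boundaries (that → Ø).
It functions as the subject of "confirmed", so the gap sits immediately after word 8 ("thought").
Base order: Every restorer had heard that Alice thought that who confirmed that the lawyer has bought this device.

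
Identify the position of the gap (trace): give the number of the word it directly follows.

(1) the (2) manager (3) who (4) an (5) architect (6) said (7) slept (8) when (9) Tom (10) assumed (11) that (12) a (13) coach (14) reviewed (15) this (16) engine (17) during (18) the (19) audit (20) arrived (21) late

6

The displaced element is "the manager" (word 2).
It is linked across 1 clause boundary (Ø).
It functions as the subject of "slept", so the gap sits immediately after word 6 ("said").
Base order: An architect said the manager slept when Tom assumed that a coach reviewed this engine during the audit.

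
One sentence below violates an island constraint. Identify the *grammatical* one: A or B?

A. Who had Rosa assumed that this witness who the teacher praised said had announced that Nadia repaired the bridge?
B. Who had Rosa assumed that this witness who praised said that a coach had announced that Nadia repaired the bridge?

A

In B, the wh-phrase is extracted from inside a complex-NP island (relative clause) (introduced by "who"), which blocks movement.
In A, the extraction path crosses only that-complement boundaries, which are transparent.
So A is grammatical.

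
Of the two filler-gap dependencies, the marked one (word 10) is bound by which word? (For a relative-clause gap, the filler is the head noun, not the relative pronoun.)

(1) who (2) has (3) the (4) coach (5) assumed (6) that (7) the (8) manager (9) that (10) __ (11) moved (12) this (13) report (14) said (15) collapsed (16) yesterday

The marked gap is inside the relative clause, the subject of "moved".
Its filler is the head noun "manager" (via "that"), at word 8.
(The other dependency links word 1 to a gap after word 14.)

8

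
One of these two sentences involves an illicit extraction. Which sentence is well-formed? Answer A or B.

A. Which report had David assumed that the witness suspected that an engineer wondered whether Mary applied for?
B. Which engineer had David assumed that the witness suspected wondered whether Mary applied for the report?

In A, the wh-phrase is extracted from inside a wh-island (introduced by "whether"), which blocks movement.
In B, the extraction path crosses only that-complement boundaries, which are transparent.
So B is grammatical.

B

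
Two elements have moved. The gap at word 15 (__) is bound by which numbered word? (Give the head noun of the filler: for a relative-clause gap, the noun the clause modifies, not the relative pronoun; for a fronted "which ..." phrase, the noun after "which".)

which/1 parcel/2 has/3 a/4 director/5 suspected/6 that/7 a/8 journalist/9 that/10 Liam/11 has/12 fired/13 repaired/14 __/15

The marked gap is the direct object of "repaired".
Its filler is the fronted wh-phrase "which parcel", at word 2.
(The other dependency links word 9 to a gap after word 13.)

2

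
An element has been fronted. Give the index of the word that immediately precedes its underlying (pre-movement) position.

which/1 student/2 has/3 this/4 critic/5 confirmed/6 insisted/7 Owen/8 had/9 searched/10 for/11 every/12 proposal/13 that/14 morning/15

The displaced element is "which student" (word 2).
It is linked across 1 clause boundary (Ø).
It functions as the subject of "insisted", so the gap sits immediately after word 6 ("confirmed").
Base order: This critic has confirmed that which student insisted Owen had searched for every proposal that morning.

6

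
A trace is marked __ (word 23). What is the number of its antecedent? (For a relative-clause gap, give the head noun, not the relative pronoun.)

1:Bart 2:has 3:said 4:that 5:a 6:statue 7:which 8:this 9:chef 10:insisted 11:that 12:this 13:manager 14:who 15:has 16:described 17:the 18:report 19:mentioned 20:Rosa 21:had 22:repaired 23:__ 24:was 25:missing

6

The gap at 23 is the object of "repaired", inside a relative clause.
The relative pronoun is "which" (word 7); it is bound by the head noun immediately before it.
Its filler is the head noun "statue", at word 6.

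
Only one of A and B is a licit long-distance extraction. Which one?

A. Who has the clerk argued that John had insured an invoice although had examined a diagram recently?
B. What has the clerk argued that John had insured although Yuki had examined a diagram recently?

In A, the wh-phrase is extracted from inside an adjunct island (introduced by "although"), which blocks movement.
In B, the extraction path crosses only that-complement boundaries, which are transparent.
So B is grammatical.

B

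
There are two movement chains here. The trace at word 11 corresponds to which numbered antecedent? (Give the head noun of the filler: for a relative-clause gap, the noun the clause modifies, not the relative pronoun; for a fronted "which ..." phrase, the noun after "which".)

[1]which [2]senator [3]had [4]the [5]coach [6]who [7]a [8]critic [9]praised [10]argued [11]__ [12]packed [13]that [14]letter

The marked gap is the subject of "packed".
Its filler is the fronted wh-phrase "which senator", at word 2.
(The other dependency links word 5 to a gap after word 9.)

2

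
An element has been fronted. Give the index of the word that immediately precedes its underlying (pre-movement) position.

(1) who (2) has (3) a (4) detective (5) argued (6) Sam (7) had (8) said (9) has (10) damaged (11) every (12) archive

8

The displaced element is "who" (word 1).
It is linked across 2 clause boundaries (Ø → Ø).
It functions as the subject of "damaged", so the gap sits immediately after word 8 ("said").
Base order: A detective has argued Sam had said that who has damaged every archive.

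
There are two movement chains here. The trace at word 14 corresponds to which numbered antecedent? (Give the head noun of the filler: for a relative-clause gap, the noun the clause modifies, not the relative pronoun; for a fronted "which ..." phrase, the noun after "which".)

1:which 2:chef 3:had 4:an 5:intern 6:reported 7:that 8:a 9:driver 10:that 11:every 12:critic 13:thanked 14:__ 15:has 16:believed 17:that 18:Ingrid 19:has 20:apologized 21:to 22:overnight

The marked gap is inside the relative clause, the direct object of "thanked".
Its filler is the head noun "driver" (via "that"), at word 9.
(The other dependency links word 2 to a gap after word 21.)

9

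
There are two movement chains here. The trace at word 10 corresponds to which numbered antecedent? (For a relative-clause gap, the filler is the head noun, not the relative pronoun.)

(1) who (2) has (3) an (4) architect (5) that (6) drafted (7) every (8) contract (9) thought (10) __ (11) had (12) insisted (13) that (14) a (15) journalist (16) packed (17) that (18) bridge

The marked gap is the subject of "insisted".
Its filler is the fronted wh-phrase "who", at word 1.
(The other dependency links word 4 to a gap after word 5.)

1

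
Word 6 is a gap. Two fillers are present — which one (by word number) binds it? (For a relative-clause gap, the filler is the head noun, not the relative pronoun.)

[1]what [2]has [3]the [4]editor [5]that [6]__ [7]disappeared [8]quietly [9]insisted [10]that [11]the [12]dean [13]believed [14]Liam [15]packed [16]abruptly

4

The marked gap is inside the relative clause, the subject of "disappeared".
Its filler is the head noun "editor" (via "that"), at word 4.
(The other dependency links word 1 to a gap after word 15.)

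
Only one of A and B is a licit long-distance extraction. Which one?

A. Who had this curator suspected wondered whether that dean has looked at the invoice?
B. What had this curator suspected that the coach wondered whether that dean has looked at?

A

In B, the wh-phrase is extracted from inside a wh-island (introduced by "whether"), which blocks movement.
In A, the extraction path crosses only that-complement boundaries, which are transparent.
So A is grammatical.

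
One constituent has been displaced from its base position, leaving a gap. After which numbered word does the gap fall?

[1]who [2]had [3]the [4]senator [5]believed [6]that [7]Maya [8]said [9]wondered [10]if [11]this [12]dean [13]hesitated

The displaced element is "who" (word 1).
It is linked across 2 clause boundaries (that → Ø).
It functions as the subject of "wondered", so the gap sits immediately after word 8 ("said").
Base order: The senator had believed that Maya said that who wondered if this dean hesitated.

8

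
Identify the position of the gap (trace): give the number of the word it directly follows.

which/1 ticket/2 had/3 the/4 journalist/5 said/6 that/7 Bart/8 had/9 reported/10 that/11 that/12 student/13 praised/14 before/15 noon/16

14

The displaced element is "which ticket" (word 2).
It is linked across 2 clause boundaries (that → that).
It functions as the direct object of "praised", so the gap sits immediately after word 14 ("praised").
Base order: The journalist had said that Bart had reported that that student praised which ticket before noon.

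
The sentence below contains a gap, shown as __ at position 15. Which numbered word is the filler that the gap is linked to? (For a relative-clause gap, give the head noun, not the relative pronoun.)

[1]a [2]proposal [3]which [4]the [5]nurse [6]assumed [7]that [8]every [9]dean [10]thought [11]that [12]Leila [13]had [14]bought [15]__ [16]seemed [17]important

2

The gap at 15 is the object of "bought", inside a relative clause.
The relative pronoun is "which" (word 3); it is bound by the head noun immediately before it.
Its filler is the head noun "proposal", at word 2.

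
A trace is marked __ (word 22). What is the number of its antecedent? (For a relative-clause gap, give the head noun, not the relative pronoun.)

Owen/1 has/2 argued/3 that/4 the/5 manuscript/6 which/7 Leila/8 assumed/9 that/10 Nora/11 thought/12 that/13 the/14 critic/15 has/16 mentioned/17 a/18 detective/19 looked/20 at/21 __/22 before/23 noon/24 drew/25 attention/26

The gap at 22 is the prepositional object of "looked", inside a relative clause.
The relative pronoun is "which" (word 7); it is bound by the head noun immediately before it.
Its filler is the head noun "manuscript", at word 6.

6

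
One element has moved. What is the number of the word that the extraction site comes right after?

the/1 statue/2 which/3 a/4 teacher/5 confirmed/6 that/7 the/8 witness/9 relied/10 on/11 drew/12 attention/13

11

The displaced element is "the statue" (word 2).
It is linked across 1 clause boundary (that).
It functions as the object of the preposition "on" of "relied", so the gap sits immediately after word 11 ("on").
Base order: A teacher confirmed that the witness relied on the statue.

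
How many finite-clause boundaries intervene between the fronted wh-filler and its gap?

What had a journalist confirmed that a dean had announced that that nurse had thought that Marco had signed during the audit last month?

"what" is extracted from the object of "signed".
Boundaries crossed, outermost first: [that], [that], [that] — 3 in total.

3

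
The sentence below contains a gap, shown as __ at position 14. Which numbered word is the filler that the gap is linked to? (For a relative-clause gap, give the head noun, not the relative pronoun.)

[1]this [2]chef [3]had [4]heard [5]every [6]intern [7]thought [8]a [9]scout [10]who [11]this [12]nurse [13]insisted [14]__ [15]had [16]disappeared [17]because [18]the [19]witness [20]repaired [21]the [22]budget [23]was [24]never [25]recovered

The gap at 14 is the subject of "disappeared", inside a relative clause.
The relative pronoun is "who" (word 10); it is bound by the head noun immediately before it.
Its filler is the head noun "scout", at word 9.

9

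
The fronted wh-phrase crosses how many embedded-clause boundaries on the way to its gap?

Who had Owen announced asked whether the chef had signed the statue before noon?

1

"who" is extracted from the subject of "asked".
Boundaries crossed, outermost first: [Ø] — 1 in total.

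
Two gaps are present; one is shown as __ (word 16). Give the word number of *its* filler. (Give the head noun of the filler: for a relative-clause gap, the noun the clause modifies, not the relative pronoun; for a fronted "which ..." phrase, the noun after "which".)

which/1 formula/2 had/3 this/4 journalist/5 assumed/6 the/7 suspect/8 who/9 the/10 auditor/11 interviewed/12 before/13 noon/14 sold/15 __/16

The marked gap is the direct object of "sold".
Its filler is the fronted wh-phrase "which formula", at word 2.
(The other dependency links word 8 to a gap after word 12.)

2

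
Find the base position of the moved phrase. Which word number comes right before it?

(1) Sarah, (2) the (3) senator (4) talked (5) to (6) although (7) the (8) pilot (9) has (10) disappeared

The displaced element is "Sarah" (word 1).
It functions as the object of the preposition "to" of "talked", so the gap sits immediately after word 5 ("to").
Base order: The senator talked to Sarah although the pilot has disappeared.

5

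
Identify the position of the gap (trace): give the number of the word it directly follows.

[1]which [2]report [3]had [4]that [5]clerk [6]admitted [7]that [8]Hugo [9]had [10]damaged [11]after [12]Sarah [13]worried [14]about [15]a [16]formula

The displaced element is "which report" (word 2).
It is linked across 1 clause boundary (that).
It functions as the direct object of "damaged", so the gap sits immediately after word 10 ("damaged").
Base order: That clerk had admitted that Hugo had damaged which report after Sarah worried about a formula.

10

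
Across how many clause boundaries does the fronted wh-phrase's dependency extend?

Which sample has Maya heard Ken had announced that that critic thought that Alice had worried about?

"which sample" is extracted from the PP object of "worried".
Boundaries crossed, outermost first: [Ø], [that], [that] — 3 in total.

3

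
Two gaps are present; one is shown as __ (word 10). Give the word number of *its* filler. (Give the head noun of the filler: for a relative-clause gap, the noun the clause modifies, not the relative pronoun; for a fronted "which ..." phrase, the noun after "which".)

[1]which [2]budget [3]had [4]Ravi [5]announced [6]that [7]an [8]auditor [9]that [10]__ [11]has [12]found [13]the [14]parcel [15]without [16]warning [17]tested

The marked gap is inside the relative clause, the subject of "found".
Its filler is the head noun "auditor" (via "that"), at word 8.
(The other dependency links word 2 to a gap after word 17.)

8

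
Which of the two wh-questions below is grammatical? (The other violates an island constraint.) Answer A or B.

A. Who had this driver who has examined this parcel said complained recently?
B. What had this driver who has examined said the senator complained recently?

In B, the wh-phrase is extracted from inside a complex-NP island (relative clause) (introduced by "who"), which blocks movement.
In A, the extraction path crosses only that-complement boundaries, which are transparent.
So A is grammatical.

A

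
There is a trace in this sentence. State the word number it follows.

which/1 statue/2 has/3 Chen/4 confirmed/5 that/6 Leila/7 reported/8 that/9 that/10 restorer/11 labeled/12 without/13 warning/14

The displaced element is "which statue" (word 2).
It is linked across 2 clause boundaries (that → that).
It functions as the direct object of "labeled", so the gap sits immediately after word 12 ("labeled").
Base order: Chen has confirmed that Leila reported that that restorer labeled which statue without warning.

12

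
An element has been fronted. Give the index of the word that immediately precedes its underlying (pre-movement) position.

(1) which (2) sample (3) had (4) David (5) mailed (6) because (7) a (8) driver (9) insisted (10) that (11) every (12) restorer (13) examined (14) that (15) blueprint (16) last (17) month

5

The displaced element is "which sample" (word 2).
It functions as the direct object of "mailed", so the gap sits immediately after word 5 ("mailed").
Base order: David had mailed which sample because a driver insisted that every restorer examined that blueprint last month.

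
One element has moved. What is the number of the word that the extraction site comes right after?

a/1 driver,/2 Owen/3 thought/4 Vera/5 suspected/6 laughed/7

The displaced element is "a driver" (word 2).
It is linked across 2 clause boundaries (Ø → Ø).
It functions as the subject of "laughed", so the gap sits immediately after word 6 ("suspected").
Base order: Owen thought Vera suspected a driver laughed.

6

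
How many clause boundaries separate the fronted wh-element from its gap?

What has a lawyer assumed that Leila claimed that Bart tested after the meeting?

"what" is extracted from the object of "tested".
Boundaries crossed, outermost first: [that], [that] — 2 in total.

2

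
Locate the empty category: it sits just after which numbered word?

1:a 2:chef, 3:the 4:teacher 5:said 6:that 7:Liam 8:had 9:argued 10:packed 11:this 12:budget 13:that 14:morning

The displaced element is "a chef" (word 2).
It is linked across 2 clause boundaries (that → Ø).
It functions as the subject of "packed", so the gap sits immediately after word 9 ("argued").
Base order: The teacher said that Liam had argued that a chef packed this budget that morning.

9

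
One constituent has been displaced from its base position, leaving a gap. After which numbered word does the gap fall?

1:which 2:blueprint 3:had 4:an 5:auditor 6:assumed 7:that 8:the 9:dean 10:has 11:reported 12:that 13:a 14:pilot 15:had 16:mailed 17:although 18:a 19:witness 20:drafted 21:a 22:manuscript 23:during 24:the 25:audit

16

The displaced element is "which blueprint" (word 2).
It is linked across 2 clause boundaries (that → that).
It functions as the direct object of "mailed", so the gap sits immediately after word 16 ("mailed").
Base order: An auditor had assumed that the dean has reported that a pilot had mailed which blueprint although a witness drafted a manuscript during the audit.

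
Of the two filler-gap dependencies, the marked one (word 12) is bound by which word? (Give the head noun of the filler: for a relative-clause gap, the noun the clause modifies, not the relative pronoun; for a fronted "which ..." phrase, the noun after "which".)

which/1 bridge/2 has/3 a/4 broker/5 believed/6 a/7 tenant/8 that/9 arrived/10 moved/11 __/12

2

The marked gap is the direct object of "moved".
Its filler is the fronted wh-phrase "which bridge", at word 2.
(The other dependency links word 8 to a gap after word 9.)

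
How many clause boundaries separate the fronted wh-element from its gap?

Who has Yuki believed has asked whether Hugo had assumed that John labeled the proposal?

1

"who" is extracted from the subject of "asked".
Boundaries crossed, outermost first: [Ø] — 1 in total.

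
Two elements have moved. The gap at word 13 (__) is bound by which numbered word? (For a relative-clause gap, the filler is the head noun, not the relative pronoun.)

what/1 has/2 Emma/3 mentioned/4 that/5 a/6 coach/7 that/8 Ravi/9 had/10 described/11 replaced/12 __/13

The marked gap is the direct object of "replaced".
Its filler is the fronted wh-phrase "what", at word 1.
(The other dependency links word 7 to a gap after word 11.)

1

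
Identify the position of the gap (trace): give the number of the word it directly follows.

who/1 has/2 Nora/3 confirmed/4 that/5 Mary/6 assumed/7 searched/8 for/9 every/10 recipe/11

7

The displaced element is "who" (word 1).
It is linked across 2 clause boundaries (that → Ø).
It functions as the subject of "searched", so the gap sits immediately after word 7 ("assumed").
Base order: Nora has confirmed that Mary assumed that who searched for every recipe.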